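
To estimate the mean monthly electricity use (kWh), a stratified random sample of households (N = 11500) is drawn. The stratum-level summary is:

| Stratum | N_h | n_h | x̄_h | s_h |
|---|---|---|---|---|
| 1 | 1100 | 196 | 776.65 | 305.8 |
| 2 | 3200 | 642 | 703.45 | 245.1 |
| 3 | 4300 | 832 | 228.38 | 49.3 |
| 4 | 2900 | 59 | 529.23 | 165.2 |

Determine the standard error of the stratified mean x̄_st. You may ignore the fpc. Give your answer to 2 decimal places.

SE(x̄_st) ≈ 6.44

V̂(x̄_st) = Σ W_h² s_h²/n_h, with W_h = N_h/N and N = 11500:
  stratum 1: (1100/11500)²·305.8²/196 = 4.36524
  stratum 2: (3200/11500)²·245.1²/642 = 7.24529
  stratum 3: (4300/11500)²·49.3²/832 = 0.408424
  stratum 4: (2900/11500)²·165.2²/59 = 29.415
V̂(x̄_st) = 41.4339
SE(x̄_st) = √41.4339 = 6.43692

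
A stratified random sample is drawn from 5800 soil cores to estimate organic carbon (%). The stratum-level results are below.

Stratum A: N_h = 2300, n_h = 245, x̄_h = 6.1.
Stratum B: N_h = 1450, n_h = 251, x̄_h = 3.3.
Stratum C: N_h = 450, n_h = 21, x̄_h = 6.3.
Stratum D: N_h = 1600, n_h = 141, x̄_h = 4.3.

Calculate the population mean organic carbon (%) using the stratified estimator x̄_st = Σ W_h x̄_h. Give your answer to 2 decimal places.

x̄_st ≈ 4.92

N = Σ N_h = 5800. Stratum weights W_h = N_h/N.
x̄_st = (2300·6.1 + 1450·3.3 + 450·6.3 + 1600·4.3) / 5800 = 4.9190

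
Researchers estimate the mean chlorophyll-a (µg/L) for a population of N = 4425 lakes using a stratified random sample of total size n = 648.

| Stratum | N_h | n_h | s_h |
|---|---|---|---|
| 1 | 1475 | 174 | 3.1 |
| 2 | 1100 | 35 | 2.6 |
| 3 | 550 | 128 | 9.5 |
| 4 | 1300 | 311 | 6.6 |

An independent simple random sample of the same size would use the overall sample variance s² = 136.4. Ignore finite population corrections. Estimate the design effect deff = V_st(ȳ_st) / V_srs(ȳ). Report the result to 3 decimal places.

V̂(ȳ_st) = Σ W_h² s_h²/n_h, with W_h = N_h/N and N = 4425:
  stratum 1: (1475/4425)²·3.1²/174 = 0.00613665
  stratum 2: (1100/4425)²·2.6²/35 = 0.0119354
  stratum 3: (550/4425)²·9.5²/128 = 0.0108927
  stratum 4: (1300/4425)²·6.6²/311 = 0.0120889
V_st = 0.0410537
V_srs = s²/n = 136.4/648 = 0.210494
deff = V_st / V_srs = 0.0410537/0.210494 = 0.1950

deff ≈ 0.195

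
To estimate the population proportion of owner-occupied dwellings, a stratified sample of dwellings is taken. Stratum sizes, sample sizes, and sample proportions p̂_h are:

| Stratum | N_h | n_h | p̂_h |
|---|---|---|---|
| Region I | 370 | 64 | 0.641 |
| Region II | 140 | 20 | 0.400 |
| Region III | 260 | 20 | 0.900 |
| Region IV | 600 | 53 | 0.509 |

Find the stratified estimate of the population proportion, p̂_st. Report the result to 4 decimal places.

N = 1370; stratum weights W_h = N_h/N.
p̂_st = Σ W_h p̂_h = (370·0.641 + 140·0.400 + 260·0.900 + 600·0.509)/1370 = 0.60772

p̂_st ≈ 0.6077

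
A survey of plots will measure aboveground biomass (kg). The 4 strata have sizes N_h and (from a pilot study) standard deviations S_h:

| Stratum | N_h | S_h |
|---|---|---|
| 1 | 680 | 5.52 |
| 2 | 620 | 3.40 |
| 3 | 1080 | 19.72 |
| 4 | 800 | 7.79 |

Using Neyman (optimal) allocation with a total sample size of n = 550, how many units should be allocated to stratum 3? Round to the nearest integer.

Neyman allocation: n_h = n · N_h S_h / Σ N_i S_i, with n = 550.
  stratum 1: N_h·S_h = 680·5.52 = 3753.60
  stratum 2: N_h·S_h = 620·3.40 = 2108.00
  stratum 3: N_h·S_h = 1080·19.72 = 21297.60
  stratum 4: N_h·S_h = 800·7.79 = 6232.00
Σ N_h S_h = 33391.20
n for stratum 3 = 550·21297.60/33391.20 = 350.801 → 351

351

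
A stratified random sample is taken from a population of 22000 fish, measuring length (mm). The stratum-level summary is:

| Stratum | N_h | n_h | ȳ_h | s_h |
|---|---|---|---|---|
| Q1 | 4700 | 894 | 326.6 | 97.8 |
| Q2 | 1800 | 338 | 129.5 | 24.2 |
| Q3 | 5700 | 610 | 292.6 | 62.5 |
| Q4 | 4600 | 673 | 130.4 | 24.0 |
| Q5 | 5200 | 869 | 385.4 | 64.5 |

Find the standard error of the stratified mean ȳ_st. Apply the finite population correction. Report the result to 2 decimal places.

V̂(ȳ_st) = Σ W_h² (1 − n_h/N_h) s_h²/n_h, with W_h = N_h/N and N = 22000:
  stratum Q1: (4700/22000)²·(1 − 894/4700)·97.8²/894 = 0.395423
  stratum Q2: (1800/22000)²·(1 − 338/1800)·24.2²/338 = 0.00942082
  stratum Q3: (5700/22000)²·(1 − 610/5700)·62.5²/610 = 0.383864
  stratum Q4: (4600/22000)²·(1 − 673/4600)·24.0²/673 = 0.0319434
  stratum Q5: (5200/22000)²·(1 − 869/5200)·64.5²/869 = 0.222764
V̂(ȳ_st) = 1.04342
SE(ȳ_st) = √1.04342 = 1.02148

SE(ȳ_st) ≈ 1.02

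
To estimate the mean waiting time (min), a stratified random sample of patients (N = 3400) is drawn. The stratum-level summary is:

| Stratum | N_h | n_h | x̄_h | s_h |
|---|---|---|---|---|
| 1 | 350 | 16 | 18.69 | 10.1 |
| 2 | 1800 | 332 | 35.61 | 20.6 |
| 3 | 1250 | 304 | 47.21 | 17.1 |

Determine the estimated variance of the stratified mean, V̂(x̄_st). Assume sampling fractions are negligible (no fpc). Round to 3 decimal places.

V̂(x̄_st) = Σ W_h² s_h²/n_h, with W_h = N_h/N and N = 3400:
  stratum 1: (350/3400)²·10.1²/16 = 0.0675618
  stratum 2: (1800/3400)²·20.6²/332 = 0.358248
  stratum 3: (1250/3400)²·17.1²/304 = 0.130011
V̂(x̄_st) = 0.555821

V̂(x̄_st) ≈ 0.556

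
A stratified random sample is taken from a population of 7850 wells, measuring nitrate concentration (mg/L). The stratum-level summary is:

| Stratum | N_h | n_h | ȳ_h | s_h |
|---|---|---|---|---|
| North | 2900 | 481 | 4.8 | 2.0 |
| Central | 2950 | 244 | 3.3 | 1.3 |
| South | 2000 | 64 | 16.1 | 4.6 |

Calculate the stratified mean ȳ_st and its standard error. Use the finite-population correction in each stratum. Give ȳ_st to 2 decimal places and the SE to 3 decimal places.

ȳ_st ≈ 7.12, SE ≈ 0.150

ȳ_st = Σ W_h ȳ_h = (2900·4.8 + 2950·3.3 + 2000·16.1)/7850 = 7.11529
V̂(ȳ_st) = Σ W_h² (1 − n_h/N_h) s_h²/n_h, with W_h = N_h/N and N = 7850:
  stratum North: (2900/7850)²·(1 − 481/2900)·2.0²/481 = 0.000946694
  stratum Central: (2950/7850)²·(1 − 244/2950)·1.3²/244 = 0.000897237
  stratum South: (2000/7850)²·(1 − 64/2000)·4.6²/64 = 0.0207746
V̂(ȳ_st) = 0.0226185
SE(ȳ_st) = √0.0226185 = 0.150394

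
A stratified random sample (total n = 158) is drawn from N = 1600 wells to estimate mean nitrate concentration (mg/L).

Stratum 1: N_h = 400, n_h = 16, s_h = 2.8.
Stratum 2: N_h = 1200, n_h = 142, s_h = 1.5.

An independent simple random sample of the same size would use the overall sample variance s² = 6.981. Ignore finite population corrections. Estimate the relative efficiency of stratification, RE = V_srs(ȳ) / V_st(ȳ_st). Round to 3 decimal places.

V̂(ȳ_st) = Σ W_h² s_h²/n_h, with W_h = N_h/N and N = 1600:
  stratum 1: (400/1600)²·2.8²/16 = 0.030625
  stratum 2: (1200/1600)²·1.5²/142 = 0.00891285
V_st = 0.0395379
V_srs = s²/n = 6.981/158 = 0.0441835
Relative efficiency = V_srs / V_st = 0.0441835/0.0395379 = 1.1175

RE ≈ 1.117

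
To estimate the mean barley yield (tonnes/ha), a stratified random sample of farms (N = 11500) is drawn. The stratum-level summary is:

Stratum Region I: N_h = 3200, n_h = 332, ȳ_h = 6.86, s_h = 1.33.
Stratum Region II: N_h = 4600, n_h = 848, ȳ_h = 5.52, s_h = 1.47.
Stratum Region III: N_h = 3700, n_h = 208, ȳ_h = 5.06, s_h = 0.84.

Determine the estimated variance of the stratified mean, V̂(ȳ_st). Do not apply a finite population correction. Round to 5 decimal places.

V̂(ȳ_st) = Σ W_h² s_h²/n_h, with W_h = N_h/N and N = 11500:
  stratum Region I: (3200/11500)²·1.33²/332 = 0.000412543
  stratum Region II: (4600/11500)²·1.47²/848 = 0.000407717
  stratum Region III: (3700/11500)²·0.84²/208 = 0.000351158
V̂(ȳ_st) = 0.00117142

V̂(ȳ_st) ≈ 0.00117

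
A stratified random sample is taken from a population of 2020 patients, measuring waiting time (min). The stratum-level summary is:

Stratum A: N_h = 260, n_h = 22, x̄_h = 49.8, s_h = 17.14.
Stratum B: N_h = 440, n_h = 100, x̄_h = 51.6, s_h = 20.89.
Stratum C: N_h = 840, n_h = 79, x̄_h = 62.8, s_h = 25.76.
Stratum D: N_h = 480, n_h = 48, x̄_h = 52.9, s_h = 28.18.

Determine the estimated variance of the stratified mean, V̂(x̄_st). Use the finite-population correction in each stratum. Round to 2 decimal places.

V̂(x̄_st) ≈ 2.52

V̂(x̄_st) = Σ W_h² (1 − n_h/N_h) s_h²/n_h, with W_h = N_h/N and N = 2020:
  stratum A: (260/2020)²·(1 − 22/260)·17.14²/22 = 0.20251
  stratum B: (440/2020)²·(1 − 100/440)·20.89²/100 = 0.159995
  stratum C: (840/2020)²·(1 − 79/840)·25.76²/79 = 1.31591
  stratum D: (480/2020)²·(1 − 48/480)·28.18²/48 = 0.840742
V̂(x̄_st) = 2.51916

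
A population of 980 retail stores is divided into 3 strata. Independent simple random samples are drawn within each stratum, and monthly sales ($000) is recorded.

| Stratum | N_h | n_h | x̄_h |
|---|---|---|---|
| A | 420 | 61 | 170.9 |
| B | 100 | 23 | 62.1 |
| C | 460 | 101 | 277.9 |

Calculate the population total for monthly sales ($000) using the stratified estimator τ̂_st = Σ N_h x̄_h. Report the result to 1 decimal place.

τ̂_st = Σ N_h x̄_h = 420·170.9 + 100·62.1 + 460·277.9 = 205822.0

τ̂_st ≈ 205822.0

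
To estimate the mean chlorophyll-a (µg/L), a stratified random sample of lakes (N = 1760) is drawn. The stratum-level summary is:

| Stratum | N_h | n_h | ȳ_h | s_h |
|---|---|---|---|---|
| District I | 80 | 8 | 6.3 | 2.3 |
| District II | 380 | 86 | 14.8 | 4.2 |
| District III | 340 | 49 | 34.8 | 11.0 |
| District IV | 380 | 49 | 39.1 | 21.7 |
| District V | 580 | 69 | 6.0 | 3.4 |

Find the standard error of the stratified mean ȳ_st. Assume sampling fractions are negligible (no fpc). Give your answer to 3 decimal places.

SE(ȳ_st) ≈ 0.754

V̂(ȳ_st) = Σ W_h² s_h²/n_h, with W_h = N_h/N and N = 1760:
  stratum District I: (80/1760)²·2.3²/8 = 0.00136622
  stratum District II: (380/1760)²·4.2²/86 = 0.00956185
  stratum District III: (340/1760)²·11.0²/49 = 0.0921556
  stratum District IV: (380/1760)²·21.7²/49 = 0.447987
  stratum District V: (580/1760)²·3.4²/69 = 0.0181945
V̂(ȳ_st) = 0.569265
SE(ȳ_st) = √0.569265 = 0.754497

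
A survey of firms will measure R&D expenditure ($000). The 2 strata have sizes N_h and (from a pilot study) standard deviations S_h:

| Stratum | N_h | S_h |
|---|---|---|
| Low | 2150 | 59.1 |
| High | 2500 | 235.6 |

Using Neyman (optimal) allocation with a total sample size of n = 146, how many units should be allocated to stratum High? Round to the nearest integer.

Neyman allocation: n_h = n · N_h S_h / Σ N_i S_i, with n = 146.
  stratum Low: N_h·S_h = 2150·59.1 = 127065.00
  stratum High: N_h·S_h = 2500·235.6 = 589000.00
Σ N_h S_h = 716065.00
n for stratum High = 146·589000.00/716065.00 = 120.092 → 120

120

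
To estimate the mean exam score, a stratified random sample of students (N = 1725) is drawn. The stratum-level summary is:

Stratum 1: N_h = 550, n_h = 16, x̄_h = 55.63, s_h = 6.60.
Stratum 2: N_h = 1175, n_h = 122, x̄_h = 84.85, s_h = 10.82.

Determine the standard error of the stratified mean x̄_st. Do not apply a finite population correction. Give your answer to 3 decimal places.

V̂(x̄_st) = Σ W_h² s_h²/n_h, with W_h = N_h/N and N = 1725:
  stratum 1: (550/1725)²·6.60²/16 = 0.276767
  stratum 2: (1175/1725)²·10.82²/122 = 0.445238
V̂(x̄_st) = 0.722005
SE(x̄_st) = √0.722005 = 0.849709

SE(x̄_st) ≈ 0.850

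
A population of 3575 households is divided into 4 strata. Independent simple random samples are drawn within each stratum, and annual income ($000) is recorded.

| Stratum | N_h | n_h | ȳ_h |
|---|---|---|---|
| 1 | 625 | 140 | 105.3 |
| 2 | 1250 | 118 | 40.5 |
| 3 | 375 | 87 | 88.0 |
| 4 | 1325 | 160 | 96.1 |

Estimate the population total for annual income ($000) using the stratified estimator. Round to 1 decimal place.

τ̂_st = Σ N_h ȳ_h = 625·105.3 + 1250·40.5 + 375·88.0 + 1325·96.1 = 276770.0

τ̂_st ≈ 276770.0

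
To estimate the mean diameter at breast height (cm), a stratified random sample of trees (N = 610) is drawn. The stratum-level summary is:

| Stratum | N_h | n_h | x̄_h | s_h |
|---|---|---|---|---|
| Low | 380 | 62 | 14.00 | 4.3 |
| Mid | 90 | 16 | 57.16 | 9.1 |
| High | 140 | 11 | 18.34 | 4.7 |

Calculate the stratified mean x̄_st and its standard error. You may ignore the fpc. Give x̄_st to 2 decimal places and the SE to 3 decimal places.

x̄_st ≈ 21.36, SE ≈ 0.578

x̄_st = Σ W_h x̄_h = (380·14.00 + 90·57.16 + 140·18.34)/610 = 21.36393
V̂(x̄_st) = Σ W_h² s_h²/n_h, with W_h = N_h/N and N = 610:
  stratum Low: (380/610)²·4.3²/62 = 0.115732
  stratum Mid: (90/610)²·9.1²/16 = 0.112665
  stratum High: (140/610)²·4.7²/11 = 0.105779
V̂(x̄_st) = 0.334176
SE(x̄_st) = √0.334176 = 0.578079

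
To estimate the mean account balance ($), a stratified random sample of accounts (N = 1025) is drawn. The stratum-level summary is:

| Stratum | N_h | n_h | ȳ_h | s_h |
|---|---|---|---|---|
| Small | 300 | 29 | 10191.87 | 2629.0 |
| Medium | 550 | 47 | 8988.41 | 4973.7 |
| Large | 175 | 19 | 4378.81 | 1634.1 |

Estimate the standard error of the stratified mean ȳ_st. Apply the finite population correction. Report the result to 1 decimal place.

SE(ȳ_st) ≈ 400.9

V̂(ȳ_st) = Σ W_h² (1 − n_h/N_h) s_h²/n_h, with W_h = N_h/N and N = 1025:
  stratum Small: (300/1025)²·(1 − 29/300)·2629.0²/29 = 18442.8
  stratum Medium: (550/1025)²·(1 − 47/550)·4973.7²/47 = 138594
  stratum Large: (175/1025)²·(1 − 19/175)·1634.1²/19 = 3651.9
V̂(ȳ_st) = 160689
SE(ȳ_st) = √160689 = 400.86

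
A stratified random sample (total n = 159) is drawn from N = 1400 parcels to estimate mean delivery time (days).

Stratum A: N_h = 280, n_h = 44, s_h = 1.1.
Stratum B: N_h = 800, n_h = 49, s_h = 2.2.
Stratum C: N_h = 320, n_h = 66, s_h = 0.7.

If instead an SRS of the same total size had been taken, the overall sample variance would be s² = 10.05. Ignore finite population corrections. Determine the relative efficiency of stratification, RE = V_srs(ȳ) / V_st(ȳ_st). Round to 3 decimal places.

V̂(ȳ_st) = Σ W_h² s_h²/n_h, with W_h = N_h/N and N = 1400:
  stratum A: (280/1400)²·1.1²/44 = 0.0011
  stratum B: (800/1400)²·2.2²/49 = 0.0322532
  stratum C: (320/1400)²·0.7²/66 = 0.000387879
V_st = 0.0337411
V_srs = s²/n = 10.05/159 = 0.0632075
Relative efficiency = V_srs / V_st = 0.0632075/0.0337411 = 1.8733

RE ≈ 1.873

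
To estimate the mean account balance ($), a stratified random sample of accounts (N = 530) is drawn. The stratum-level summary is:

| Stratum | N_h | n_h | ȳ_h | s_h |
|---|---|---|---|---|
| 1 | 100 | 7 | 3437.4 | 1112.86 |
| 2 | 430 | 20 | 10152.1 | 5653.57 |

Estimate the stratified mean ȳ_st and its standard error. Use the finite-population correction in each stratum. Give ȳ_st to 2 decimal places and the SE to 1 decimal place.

ȳ_st = Σ W_h ȳ_h = (100·3437.4 + 430·10152.1)/530 = 8885.17547
V̂(ȳ_st) = Σ W_h² (1 − n_h/N_h) s_h²/n_h, with W_h = N_h/N and N = 530:
  stratum 1: (100/530)²·(1 − 7/100)·1112.86²/7 = 5857.53
  stratum 2: (430/530)²·(1 − 20/430)·5653.57²/20 = 1.00304e+06
V̂(ȳ_st) = 1.00889e+06
SE(ȳ_st) = √1.00889e+06 = 1004.44

ȳ_st ≈ 8885.18, SE ≈ 1004.4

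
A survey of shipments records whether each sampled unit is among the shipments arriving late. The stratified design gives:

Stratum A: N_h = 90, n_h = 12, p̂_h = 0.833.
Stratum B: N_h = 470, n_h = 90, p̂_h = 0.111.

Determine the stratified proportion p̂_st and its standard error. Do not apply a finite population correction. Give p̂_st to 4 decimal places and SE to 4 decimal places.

p̂_st ≈ 0.2270, SE ≈ 0.0333

N = 560; stratum weights W_h = N_h/N.
p̂_st = Σ W_h p̂_h = (90·0.833 + 470·0.111)/560 = 0.22704
V̂(p̂_st) = Σ W_h² p̂_h(1−p̂_h)/(n_h−1):
  stratum A: (90/560)²·0.833·0.167/11 = 0.000326646
  stratum B: (470/560)²·0.111·0.889/89 = 0.000781006
V̂(p̂_st) = 0.00110765; SE = √V̂ = 0.0332814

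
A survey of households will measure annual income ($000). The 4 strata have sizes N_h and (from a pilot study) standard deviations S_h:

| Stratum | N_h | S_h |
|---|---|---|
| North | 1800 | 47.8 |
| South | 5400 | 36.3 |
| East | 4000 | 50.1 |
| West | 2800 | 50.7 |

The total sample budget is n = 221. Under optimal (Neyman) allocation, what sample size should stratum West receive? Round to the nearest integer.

50

Neyman allocation: n_h = n · N_h S_h / Σ N_i S_i, with n = 221.
  stratum North: N_h·S_h = 1800·47.8 = 86040.00
  stratum South: N_h·S_h = 5400·36.3 = 196020.00
  stratum East: N_h·S_h = 4000·50.1 = 200400.00
  stratum West: N_h·S_h = 2800·50.7 = 141960.00
Σ N_h S_h = 624420.00
n for stratum West = 221·141960.00/624420.00 = 50.244 → 50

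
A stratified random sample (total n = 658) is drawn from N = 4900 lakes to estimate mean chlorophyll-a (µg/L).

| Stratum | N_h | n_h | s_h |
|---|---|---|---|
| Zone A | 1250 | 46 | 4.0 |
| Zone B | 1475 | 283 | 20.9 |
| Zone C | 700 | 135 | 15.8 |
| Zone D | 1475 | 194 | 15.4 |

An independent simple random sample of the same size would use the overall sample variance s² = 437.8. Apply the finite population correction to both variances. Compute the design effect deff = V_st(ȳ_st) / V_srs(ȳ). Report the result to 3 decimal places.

V̂(ȳ_st) = Σ W_h² (1 − n_h/N_h) s_h²/n_h, with W_h = N_h/N and N = 4900:
  stratum Zone A: (1250/4900)²·(1 − 46/1250)·4.0²/46 = 0.0218025
  stratum Zone B: (1475/4900)²·(1 − 283/1475)·20.9²/283 = 0.113027
  stratum Zone C: (700/4900)²·(1 − 135/700)·15.8²/135 = 0.0304603
  stratum Zone D: (1475/4900)²·(1 − 194/1475)·15.4²/194 = 0.096203
V_st = 0.261493
V_srs = (1 − 658/4900)·437.8/658 = 0.576003
deff = V_st / V_srs = 0.261493/0.576003 = 0.4540

deff ≈ 0.454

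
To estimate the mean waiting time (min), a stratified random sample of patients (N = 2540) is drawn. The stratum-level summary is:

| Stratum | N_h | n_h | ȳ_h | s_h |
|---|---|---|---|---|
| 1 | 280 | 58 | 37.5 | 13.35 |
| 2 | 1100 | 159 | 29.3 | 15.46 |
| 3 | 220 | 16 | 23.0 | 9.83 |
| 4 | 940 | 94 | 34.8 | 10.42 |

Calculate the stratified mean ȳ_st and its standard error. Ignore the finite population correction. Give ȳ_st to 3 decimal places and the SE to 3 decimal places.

ȳ_st = Σ W_h ȳ_h = (280·37.5 + 1100·29.3 + 220·23.0 + 940·34.8)/2540 = 31.69370
V̂(ȳ_st) = Σ W_h² s_h²/n_h, with W_h = N_h/N and N = 2540:
  stratum 1: (280/2540)²·13.35²/58 = 0.0373408
  stratum 2: (1100/2540)²·15.46²/159 = 0.281929
  stratum 3: (220/2540)²·9.83²/16 = 0.045307
  stratum 4: (940/2540)²·10.42²/94 = 0.158196
V̂(ȳ_st) = 0.522773
SE(ȳ_st) = √0.522773 = 0.72303

ȳ_st ≈ 31.694, SE ≈ 0.723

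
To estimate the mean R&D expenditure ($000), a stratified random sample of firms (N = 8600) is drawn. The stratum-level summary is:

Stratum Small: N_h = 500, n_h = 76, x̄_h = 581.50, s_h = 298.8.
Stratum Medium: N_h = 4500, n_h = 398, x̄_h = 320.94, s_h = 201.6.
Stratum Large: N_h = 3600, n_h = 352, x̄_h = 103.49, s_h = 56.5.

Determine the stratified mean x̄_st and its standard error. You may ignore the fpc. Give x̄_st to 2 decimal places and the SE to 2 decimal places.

x̄_st = Σ W_h x̄_h = (500·581.50 + 4500·320.94 + 3600·103.49)/8600 = 245.06326
V̂(x̄_st) = Σ W_h² s_h²/n_h, with W_h = N_h/N and N = 8600:
  stratum Small: (500/8600)²·298.8²/76 = 3.97092
  stratum Medium: (4500/8600)²·201.6²/398 = 27.9593
  stratum Large: (3600/8600)²·56.5²/352 = 1.58914
V̂(x̄_st) = 33.5193
SE(x̄_st) = √33.5193 = 5.78959

x̄_st ≈ 245.06, SE ≈ 5.79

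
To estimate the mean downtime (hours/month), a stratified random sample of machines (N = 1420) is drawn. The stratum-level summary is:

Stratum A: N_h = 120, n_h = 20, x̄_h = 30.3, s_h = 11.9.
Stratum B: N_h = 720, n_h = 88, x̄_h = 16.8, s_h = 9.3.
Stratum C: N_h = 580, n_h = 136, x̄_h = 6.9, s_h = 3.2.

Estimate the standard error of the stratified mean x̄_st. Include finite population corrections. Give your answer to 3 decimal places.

SE(x̄_st) ≈ 0.523

V̂(x̄_st) = Σ W_h² (1 − n_h/N_h) s_h²/n_h, with W_h = N_h/N and N = 1420:
  stratum A: (120/1420)²·(1 − 20/120)·11.9²/20 = 0.0421375
  stratum B: (720/1420)²·(1 − 88/720)·9.3²/88 = 0.221797
  stratum C: (580/1420)²·(1 − 136/580)·3.2²/136 = 0.00961602
V̂(x̄_st) = 0.273551
SE(x̄_st) = √0.273551 = 0.523021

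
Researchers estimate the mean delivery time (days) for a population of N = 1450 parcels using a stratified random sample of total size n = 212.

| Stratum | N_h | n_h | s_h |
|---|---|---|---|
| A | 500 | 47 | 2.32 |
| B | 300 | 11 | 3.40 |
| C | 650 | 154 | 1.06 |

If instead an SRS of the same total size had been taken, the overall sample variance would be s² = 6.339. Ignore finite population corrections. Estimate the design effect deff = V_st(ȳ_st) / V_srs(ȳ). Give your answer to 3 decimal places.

V̂(ȳ_st) = Σ W_h² s_h²/n_h, with W_h = N_h/N and N = 1450:
  stratum A: (500/1450)²·2.32²/47 = 0.013617
  stratum B: (300/1450)²·3.40²/11 = 0.0449854
  stratum C: (650/1450)²·1.06²/154 = 0.00146616
V_st = 0.0600686
V_srs = s²/n = 6.339/212 = 0.0299009
deff = V_st / V_srs = 0.0600686/0.0299009 = 2.0089

deff ≈ 2.009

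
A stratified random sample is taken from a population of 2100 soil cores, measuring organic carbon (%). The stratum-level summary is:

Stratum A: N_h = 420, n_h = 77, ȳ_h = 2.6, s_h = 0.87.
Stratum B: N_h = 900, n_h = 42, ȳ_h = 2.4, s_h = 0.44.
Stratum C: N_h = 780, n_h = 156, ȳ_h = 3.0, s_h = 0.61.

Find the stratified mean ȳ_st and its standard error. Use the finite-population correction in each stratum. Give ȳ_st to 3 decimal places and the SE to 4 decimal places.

ȳ_st = Σ W_h ȳ_h = (420·2.6 + 900·2.4 + 780·3.0)/2100 = 2.66286
V̂(ȳ_st) = Σ W_h² (1 − n_h/N_h) s_h²/n_h, with W_h = N_h/N and N = 2100:
  stratum A: (420/2100)²·(1 − 77/420)·0.87²/77 = 0.000321109
  stratum B: (900/2100)²·(1 − 42/900)·0.44²/42 = 0.000807137
  stratum C: (780/2100)²·(1 − 156/780)·0.61²/156 = 0.000263254
V̂(ȳ_st) = 0.0013915
SE(ȳ_st) = √0.0013915 = 0.0373028

ȳ_st ≈ 2.663, SE ≈ 0.0373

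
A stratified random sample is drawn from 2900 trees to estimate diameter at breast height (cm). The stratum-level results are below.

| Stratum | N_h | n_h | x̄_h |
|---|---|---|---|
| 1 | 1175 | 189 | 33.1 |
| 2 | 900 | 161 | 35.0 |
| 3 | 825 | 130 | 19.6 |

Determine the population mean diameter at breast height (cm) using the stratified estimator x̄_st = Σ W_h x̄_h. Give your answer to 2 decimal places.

x̄_st ≈ 29.85

N = Σ N_h = 2900. Stratum weights W_h = N_h/N.
x̄_st = (1175·33.1 + 900·35.0 + 825·19.6) / 2900 = 29.8491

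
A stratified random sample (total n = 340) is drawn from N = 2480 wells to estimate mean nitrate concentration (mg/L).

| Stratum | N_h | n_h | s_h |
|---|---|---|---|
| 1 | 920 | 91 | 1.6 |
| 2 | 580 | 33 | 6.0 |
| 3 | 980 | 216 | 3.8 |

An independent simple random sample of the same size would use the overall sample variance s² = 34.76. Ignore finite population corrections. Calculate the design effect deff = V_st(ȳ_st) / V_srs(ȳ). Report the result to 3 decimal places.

V̂(ȳ_st) = Σ W_h² s_h²/n_h, with W_h = N_h/N and N = 2480:
  stratum 1: (920/2480)²·1.6²/91 = 0.00387143
  stratum 2: (580/2480)²·6.0²/33 = 0.059668
  stratum 3: (980/2480)²·3.8²/216 = 0.0104391
V_st = 0.0739785
V_srs = s²/n = 34.76/340 = 0.102235
deff = V_st / V_srs = 0.0739785/0.102235 = 0.7236

deff ≈ 0.724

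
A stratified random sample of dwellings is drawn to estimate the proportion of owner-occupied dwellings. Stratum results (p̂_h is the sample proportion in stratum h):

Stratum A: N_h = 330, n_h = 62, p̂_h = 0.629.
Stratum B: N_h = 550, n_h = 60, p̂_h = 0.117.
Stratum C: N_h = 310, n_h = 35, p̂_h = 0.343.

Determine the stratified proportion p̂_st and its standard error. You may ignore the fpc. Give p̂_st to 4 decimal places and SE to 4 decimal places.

p̂_st ≈ 0.3179, SE ≈ 0.0334

N = 1190; stratum weights W_h = N_h/N.
p̂_st = Σ W_h p̂_h = (330·0.629 + 550·0.117 + 310·0.343)/1190 = 0.31786
V̂(p̂_st) = Σ W_h² p̂_h(1−p̂_h)/(n_h−1):
  stratum A: (330/1190)²·0.629·0.371/61 = 0.000294191
  stratum B: (550/1190)²·0.117·0.883/59 = 0.000374047
  stratum C: (310/1190)²·0.343·0.657/34 = 0.00044979
V̂(p̂_st) = 0.00111803; SE = √V̂ = 0.0334369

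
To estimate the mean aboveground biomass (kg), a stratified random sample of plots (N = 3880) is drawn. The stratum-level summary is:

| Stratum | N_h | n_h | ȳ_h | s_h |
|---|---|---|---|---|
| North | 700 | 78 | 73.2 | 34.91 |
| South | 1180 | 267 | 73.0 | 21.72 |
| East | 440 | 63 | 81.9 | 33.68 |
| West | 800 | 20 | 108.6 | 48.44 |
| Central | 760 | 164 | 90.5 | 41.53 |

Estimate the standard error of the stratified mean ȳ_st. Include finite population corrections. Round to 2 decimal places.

V̂(ȳ_st) = Σ W_h² (1 − n_h/N_h) s_h²/n_h, with W_h = N_h/N and N = 3880:
  stratum North: (700/3880)²·(1 − 78/700)·34.91²/78 = 0.451887
  stratum South: (1180/3880)²·(1 − 267/1180)·21.72²/267 = 0.126444
  stratum East: (440/3880)²·(1 − 63/440)·33.68²/63 = 0.198397
  stratum West: (800/3880)²·(1 − 20/800)·48.44²/20 = 4.86295
  stratum Central: (760/3880)²·(1 − 164/760)·41.53²/164 = 0.316429
V̂(ȳ_st) = 5.9561
SE(ȳ_st) = √5.9561 = 2.44051

SE(ȳ_st) ≈ 2.44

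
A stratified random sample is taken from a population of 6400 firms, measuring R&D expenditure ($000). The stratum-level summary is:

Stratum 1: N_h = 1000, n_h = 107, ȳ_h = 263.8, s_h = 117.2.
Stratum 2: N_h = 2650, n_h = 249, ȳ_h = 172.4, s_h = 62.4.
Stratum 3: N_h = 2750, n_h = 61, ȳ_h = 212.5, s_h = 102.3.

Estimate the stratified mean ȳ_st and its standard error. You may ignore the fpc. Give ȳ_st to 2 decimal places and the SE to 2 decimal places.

ȳ_st = Σ W_h ȳ_h = (1000·263.8 + 2650·172.4 + 2750·212.5)/6400 = 203.91172
V̂(ȳ_st) = Σ W_h² s_h²/n_h, with W_h = N_h/N and N = 6400:
  stratum 1: (1000/6400)²·117.2²/107 = 3.13409
  stratum 2: (2650/6400)²·62.4²/249 = 2.68103
  stratum 3: (2750/6400)²·102.3²/61 = 31.6757
V̂(ȳ_st) = 37.4909
SE(ȳ_st) = √37.4909 = 6.12298

ȳ_st ≈ 203.91, SE ≈ 6.12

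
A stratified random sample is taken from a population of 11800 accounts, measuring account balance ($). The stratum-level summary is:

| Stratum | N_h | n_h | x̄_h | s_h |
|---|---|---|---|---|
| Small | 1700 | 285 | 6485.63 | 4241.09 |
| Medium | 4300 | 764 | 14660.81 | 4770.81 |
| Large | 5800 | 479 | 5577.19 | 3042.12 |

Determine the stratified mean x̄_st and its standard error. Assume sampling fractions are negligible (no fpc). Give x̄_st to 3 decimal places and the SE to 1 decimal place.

x̄_st = Σ W_h x̄_h = (1700·6485.63 + 4300·14660.81 + 5800·5577.19)/11800 = 9018.19966
V̂(x̄_st) = Σ W_h² s_h²/n_h, with W_h = N_h/N and N = 11800:
  stratum Small: (1700/11800)²·4241.09²/285 = 1309.92
  stratum Medium: (4300/11800)²·4770.81²/764 = 3956.07
  stratum Large: (5800/11800)²·3042.12²/479 = 4667.77
V̂(x̄_st) = 9933.75
SE(x̄_st) = √9933.75 = 99.6682

x̄_st ≈ 9018.200, SE ≈ 99.7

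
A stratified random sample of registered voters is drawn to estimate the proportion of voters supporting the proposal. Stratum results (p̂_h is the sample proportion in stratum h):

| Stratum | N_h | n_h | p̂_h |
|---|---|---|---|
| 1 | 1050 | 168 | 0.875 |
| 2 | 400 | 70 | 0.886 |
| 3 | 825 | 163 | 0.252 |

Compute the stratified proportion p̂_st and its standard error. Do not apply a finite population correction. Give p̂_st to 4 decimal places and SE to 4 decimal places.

N = 2275; stratum weights W_h = N_h/N.
p̂_st = Σ W_h p̂_h = (1050·0.875 + 400·0.886 + 825·0.252)/2275 = 0.65101
V̂(p̂_st) = Σ W_h² p̂_h(1−p̂_h)/(n_h−1):
  stratum 1: (1050/2275)²·0.875·0.125/167 = 0.000139514
  stratum 2: (400/2275)²·0.886·0.114/69 = 4.52529e-05
  stratum 3: (825/2275)²·0.252·0.748/162 = 0.000153014
V̂(p̂_st) = 0.000337781; SE = √V̂ = 0.0183788

p̂_st ≈ 0.6510, SE ≈ 0.0184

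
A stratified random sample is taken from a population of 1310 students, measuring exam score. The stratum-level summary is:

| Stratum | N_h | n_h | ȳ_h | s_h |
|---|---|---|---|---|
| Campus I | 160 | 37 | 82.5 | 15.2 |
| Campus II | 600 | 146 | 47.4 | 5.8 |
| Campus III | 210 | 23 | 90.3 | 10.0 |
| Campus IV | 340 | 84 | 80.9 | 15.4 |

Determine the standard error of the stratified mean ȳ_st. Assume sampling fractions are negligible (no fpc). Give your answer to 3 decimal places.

SE(ȳ_st) ≈ 0.666

V̂(ȳ_st) = Σ W_h² s_h²/n_h, with W_h = N_h/N and N = 1310:
  stratum Campus I: (160/1310)²·15.2²/37 = 0.09315
  stratum Campus II: (600/1310)²·5.8²/146 = 0.0483351
  stratum Campus III: (210/1310)²·10.0²/23 = 0.11173
  stratum Campus IV: (340/1310)²·15.4²/84 = 0.190185
V̂(ȳ_st) = 0.4434
SE(ȳ_st) = √0.4434 = 0.665883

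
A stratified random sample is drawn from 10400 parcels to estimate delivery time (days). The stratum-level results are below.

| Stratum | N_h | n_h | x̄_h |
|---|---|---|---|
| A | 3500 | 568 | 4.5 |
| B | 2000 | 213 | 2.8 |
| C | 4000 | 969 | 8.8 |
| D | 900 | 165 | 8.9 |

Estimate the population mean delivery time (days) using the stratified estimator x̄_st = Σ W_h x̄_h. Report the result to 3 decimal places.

N = Σ N_h = 10400. Stratum weights W_h = N_h/N.
x̄_st = (3500·4.5 + 2000·2.8 + 4000·8.8 + 900·8.9) / 10400 = 6.20769

x̄_st ≈ 6.208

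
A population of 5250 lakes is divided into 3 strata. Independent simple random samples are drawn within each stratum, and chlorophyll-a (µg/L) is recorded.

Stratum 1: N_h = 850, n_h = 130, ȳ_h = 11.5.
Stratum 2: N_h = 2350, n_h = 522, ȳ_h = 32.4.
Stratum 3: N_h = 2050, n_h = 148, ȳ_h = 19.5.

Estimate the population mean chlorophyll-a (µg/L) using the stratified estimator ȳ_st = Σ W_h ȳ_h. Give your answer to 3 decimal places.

ȳ_st ≈ 23.979

N = Σ N_h = 5250. Stratum weights W_h = N_h/N.
ȳ_st = (850·11.5 + 2350·32.4 + 2050·19.5) / 5250 = 23.97905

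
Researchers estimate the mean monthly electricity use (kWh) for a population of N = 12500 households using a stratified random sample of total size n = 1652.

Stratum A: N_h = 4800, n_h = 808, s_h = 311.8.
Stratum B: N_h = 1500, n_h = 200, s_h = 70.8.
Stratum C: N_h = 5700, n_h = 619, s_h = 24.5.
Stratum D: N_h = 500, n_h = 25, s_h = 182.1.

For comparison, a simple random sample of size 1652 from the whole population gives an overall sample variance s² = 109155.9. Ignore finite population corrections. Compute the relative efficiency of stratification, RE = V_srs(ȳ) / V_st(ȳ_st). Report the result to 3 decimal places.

RE ≈ 3.235

V̂(ȳ_st) = Σ W_h² s_h²/n_h, with W_h = N_h/N and N = 12500:
  stratum A: (4800/12500)²·311.8²/808 = 17.742
  stratum B: (1500/12500)²·70.8²/200 = 0.36091
  stratum C: (5700/12500)²·24.5²/619 = 0.201637
  stratum D: (500/12500)²·182.1²/25 = 2.12227
V_st = 20.4268
V_srs = s²/n = 109155.9/1652 = 66.075
Relative efficiency = V_srs / V_st = 66.075/20.4268 = 3.2347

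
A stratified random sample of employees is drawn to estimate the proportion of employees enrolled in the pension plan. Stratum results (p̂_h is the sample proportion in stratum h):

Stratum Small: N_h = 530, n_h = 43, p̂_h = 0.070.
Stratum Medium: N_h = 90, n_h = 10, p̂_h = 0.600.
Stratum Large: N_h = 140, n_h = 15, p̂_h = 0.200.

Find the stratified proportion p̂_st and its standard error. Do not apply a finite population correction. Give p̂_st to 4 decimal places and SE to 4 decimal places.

p̂_st ≈ 0.1567, SE ≈ 0.0389

N = 760; stratum weights W_h = N_h/N.
p̂_st = Σ W_h p̂_h = (530·0.070 + 90·0.600 + 140·0.200)/760 = 0.15671
V̂(p̂_st) = Σ W_h² p̂_h(1−p̂_h)/(n_h−1):
  stratum Small: (530/760)²·0.070·0.930/42 = 0.0007538
  stratum Medium: (90/760)²·0.600·0.400/9 = 0.000373961
  stratum Large: (140/760)²·0.200·0.800/14 = 0.000387812
V̂(p̂_st) = 0.00151557; SE = √V̂ = 0.0389304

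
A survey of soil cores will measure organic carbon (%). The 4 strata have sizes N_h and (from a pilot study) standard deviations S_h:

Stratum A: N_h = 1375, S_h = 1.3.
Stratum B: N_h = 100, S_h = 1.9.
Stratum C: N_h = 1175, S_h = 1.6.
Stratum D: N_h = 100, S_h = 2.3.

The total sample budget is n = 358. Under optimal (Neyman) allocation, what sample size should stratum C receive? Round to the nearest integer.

Neyman allocation: n_h = n · N_h S_h / Σ N_i S_i, with n = 358.
  stratum A: N_h·S_h = 1375·1.3 = 1787.50
  stratum B: N_h·S_h = 100·1.9 = 190.00
  stratum C: N_h·S_h = 1175·1.6 = 1880.00
  stratum D: N_h·S_h = 100·2.3 = 230.00
Σ N_h S_h = 4087.50
n for stratum C = 358·1880.00/4087.50 = 164.658 → 165

165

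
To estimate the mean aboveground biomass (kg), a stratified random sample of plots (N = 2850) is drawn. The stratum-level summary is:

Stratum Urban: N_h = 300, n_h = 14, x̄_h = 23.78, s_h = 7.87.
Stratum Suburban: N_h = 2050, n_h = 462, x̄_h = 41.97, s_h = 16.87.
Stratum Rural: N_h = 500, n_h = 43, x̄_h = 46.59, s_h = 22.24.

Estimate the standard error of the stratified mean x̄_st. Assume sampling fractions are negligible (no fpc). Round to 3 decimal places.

SE(x̄_st) ≈ 0.850

V̂(x̄_st) = Σ W_h² s_h²/n_h, with W_h = N_h/N and N = 2850:
  stratum Urban: (300/2850)²·7.87²/14 = 0.0490201
  stratum Suburban: (2050/2850)²·16.87²/462 = 0.318718
  stratum Rural: (500/2850)²·22.24²/43 = 0.354039
V̂(x̄_st) = 0.721777
SE(x̄_st) = √0.721777 = 0.849575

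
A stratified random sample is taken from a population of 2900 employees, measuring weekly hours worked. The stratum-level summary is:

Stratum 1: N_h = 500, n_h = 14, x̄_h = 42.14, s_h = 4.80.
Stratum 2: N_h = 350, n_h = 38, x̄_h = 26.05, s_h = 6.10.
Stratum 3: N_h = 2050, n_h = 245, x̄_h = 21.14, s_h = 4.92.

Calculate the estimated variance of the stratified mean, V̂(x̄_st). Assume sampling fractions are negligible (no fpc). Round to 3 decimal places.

V̂(x̄_st) = Σ W_h² s_h²/n_h, with W_h = N_h/N and N = 2900:
  stratum 1: (500/2900)²·4.80²/14 = 0.0489214
  stratum 2: (350/2900)²·6.10²/38 = 0.0142632
  stratum 3: (2050/2900)²·4.92²/245 = 0.0493714
V̂(x̄_st) = 0.112556

V̂(x̄_st) ≈ 0.113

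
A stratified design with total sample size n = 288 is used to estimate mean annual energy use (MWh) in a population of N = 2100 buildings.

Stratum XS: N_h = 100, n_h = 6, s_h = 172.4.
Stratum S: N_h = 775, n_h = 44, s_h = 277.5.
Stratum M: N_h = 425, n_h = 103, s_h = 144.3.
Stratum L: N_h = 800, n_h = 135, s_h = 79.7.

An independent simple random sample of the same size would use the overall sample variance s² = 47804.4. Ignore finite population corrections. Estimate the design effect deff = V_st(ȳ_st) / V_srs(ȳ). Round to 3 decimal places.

V̂(ȳ_st) = Σ W_h² s_h²/n_h, with W_h = N_h/N and N = 2100:
  stratum XS: (100/2100)²·172.4²/6 = 11.2327
  stratum S: (775/2100)²·277.5²/44 = 238.363
  stratum M: (425/2100)²·144.3²/103 = 8.28008
  stratum L: (800/2100)²·79.7²/135 = 6.82848
V_st = 264.704
V_srs = s²/n = 47804.4/288 = 165.988
deff = V_st / V_srs = 264.704/165.988 = 1.5947

deff ≈ 1.595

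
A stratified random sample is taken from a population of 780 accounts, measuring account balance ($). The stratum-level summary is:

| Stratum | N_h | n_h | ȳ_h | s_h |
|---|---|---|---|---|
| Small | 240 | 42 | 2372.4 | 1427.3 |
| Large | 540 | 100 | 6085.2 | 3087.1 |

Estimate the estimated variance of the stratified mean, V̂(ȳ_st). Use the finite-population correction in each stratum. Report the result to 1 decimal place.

V̂(ȳ_st) = Σ W_h² (1 − n_h/N_h) s_h²/n_h, with W_h = N_h/N and N = 780:
  stratum Small: (240/780)²·(1 − 42/240)·1427.3²/42 = 3788.51
  stratum Large: (540/780)²·(1 − 100/540)·3087.1²/100 = 37218.5
V̂(ȳ_st) = 41007

V̂(ȳ_st) ≈ 41007.0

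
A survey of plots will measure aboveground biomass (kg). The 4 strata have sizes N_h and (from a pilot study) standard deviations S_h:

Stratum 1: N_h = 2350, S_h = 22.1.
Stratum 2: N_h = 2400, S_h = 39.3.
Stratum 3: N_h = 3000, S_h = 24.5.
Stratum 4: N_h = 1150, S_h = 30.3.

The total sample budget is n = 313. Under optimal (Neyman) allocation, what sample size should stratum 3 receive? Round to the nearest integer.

Neyman allocation: n_h = n · N_h S_h / Σ N_i S_i, with n = 313.
  stratum 1: N_h·S_h = 2350·22.1 = 51935.00
  stratum 2: N_h·S_h = 2400·39.3 = 94320.00
  stratum 3: N_h·S_h = 3000·24.5 = 73500.00
  stratum 4: N_h·S_h = 1150·30.3 = 34845.00
Σ N_h S_h = 254600.00
n for stratum 3 = 313·73500.00/254600.00 = 90.359 → 90

90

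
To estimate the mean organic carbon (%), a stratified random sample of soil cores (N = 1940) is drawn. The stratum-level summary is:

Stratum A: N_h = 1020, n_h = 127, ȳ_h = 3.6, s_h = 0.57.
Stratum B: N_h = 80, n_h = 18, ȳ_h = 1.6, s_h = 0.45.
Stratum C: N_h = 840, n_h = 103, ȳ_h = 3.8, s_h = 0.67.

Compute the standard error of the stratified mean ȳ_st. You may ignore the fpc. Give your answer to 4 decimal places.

V̂(ȳ_st) = Σ W_h² s_h²/n_h, with W_h = N_h/N and N = 1940:
  stratum A: (1020/1940)²·0.57²/127 = 0.000707201
  stratum B: (80/1940)²·0.45²/18 = 1.91306e-05
  stratum C: (840/1940)²·0.67²/103 = 0.000817085
V̂(ȳ_st) = 0.00154342
SE(ȳ_st) = √0.00154342 = 0.0392863

SE(ȳ_st) ≈ 0.0393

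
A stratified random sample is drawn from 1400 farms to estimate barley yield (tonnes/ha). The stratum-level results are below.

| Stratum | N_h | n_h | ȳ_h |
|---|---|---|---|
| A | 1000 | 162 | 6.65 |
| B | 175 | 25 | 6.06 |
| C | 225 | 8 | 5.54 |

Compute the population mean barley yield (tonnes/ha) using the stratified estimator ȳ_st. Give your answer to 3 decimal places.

ȳ_st ≈ 6.398

N = Σ N_h = 1400. Stratum weights W_h = N_h/N.
ȳ_st = (1000·6.65 + 175·6.06 + 225·5.54) / 1400 = 6.39786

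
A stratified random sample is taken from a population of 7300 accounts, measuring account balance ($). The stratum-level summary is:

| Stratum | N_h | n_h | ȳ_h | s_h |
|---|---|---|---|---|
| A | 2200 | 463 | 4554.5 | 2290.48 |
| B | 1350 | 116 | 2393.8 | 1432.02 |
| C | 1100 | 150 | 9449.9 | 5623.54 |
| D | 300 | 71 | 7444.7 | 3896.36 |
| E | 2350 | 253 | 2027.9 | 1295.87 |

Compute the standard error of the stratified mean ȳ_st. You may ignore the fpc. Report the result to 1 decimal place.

V̂(ȳ_st) = Σ W_h² s_h²/n_h, with W_h = N_h/N and N = 7300:
  stratum A: (2200/7300)²·2290.48²/463 = 1029.13
  stratum B: (1350/7300)²·1432.02²/116 = 604.591
  stratum C: (1100/7300)²·5623.54²/150 = 4787.05
  stratum D: (300/7300)²·3896.36²/71 = 361.124
  stratum E: (2350/7300)²·1295.87²/253 = 687.848
V̂(ȳ_st) = 7469.75
SE(ȳ_st) = √7469.75 = 86.4277

SE(ȳ_st) ≈ 86.4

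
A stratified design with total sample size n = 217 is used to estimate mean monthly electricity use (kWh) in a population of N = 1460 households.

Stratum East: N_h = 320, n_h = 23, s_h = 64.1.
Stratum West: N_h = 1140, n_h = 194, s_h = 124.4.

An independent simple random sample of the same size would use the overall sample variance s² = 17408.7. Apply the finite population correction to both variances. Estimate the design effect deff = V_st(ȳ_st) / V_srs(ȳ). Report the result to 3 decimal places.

V̂(ȳ_st) = Σ W_h² (1 − n_h/N_h) s_h²/n_h, with W_h = N_h/N and N = 1460:
  stratum East: (320/1460)²·(1 − 23/320)·64.1²/23 = 7.96506
  stratum West: (1140/1460)²·(1 − 194/1140)·124.4²/194 = 40.358
V_st = 48.323
V_srs = (1 − 217/1460)·17408.7/217 = 68.3007
deff = V_st / V_srs = 48.323/68.3007 = 0.7075

deff ≈ 0.708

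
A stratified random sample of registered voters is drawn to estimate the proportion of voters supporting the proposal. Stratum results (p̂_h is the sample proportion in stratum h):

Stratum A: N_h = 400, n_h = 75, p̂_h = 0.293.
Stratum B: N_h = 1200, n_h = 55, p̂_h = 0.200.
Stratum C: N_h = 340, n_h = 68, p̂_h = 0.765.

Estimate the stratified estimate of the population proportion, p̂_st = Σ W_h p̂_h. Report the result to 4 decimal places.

p̂_st ≈ 0.3182

N = 1940; stratum weights W_h = N_h/N.
p̂_st = Σ W_h p̂_h = (400·0.293 + 1200·0.200 + 340·0.765)/1940 = 0.31820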